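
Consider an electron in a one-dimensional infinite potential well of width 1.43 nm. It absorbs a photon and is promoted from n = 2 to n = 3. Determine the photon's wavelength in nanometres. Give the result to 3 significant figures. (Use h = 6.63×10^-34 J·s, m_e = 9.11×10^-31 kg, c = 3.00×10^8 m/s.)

E_1 = h²/(8m_eL²) = 2.949×10^-20 J, so ΔE = (3² − 2²)E_1 = 1.474×10^-19 J.
λ = hc/ΔE = (6.63×10^-34·3.00×10^8)/1.474×10^-19 = 1.35×10^-6 m = 1.35×10^3 nm.

λ = 1.35×10^3 nm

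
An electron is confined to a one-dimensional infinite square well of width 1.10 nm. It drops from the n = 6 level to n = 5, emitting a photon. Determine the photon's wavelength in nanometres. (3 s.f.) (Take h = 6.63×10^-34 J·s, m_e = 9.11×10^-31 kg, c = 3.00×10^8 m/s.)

λ = 363 nm

E_1 = h²/(8m_eL²) = 4.985×10^-20 J, so ΔE = (6² − 5²)E_1 = 5.483×10^-19 J.
λ = hc/ΔE = (6.63×10^-34·3.00×10^8)/5.483×10^-19 = 3.63×10^-7 m = 363 nm.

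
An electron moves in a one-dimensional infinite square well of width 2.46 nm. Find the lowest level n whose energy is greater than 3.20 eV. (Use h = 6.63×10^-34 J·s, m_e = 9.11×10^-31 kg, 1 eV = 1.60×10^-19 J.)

E_1 = h²/(8m_eL²) = 9.967×10^-21 J = 0.06229 eV.
Need n² > 3.20/0.06229 = 51.37, i.e. n > 7.167.
The smallest integer satisfying this is n = 8.

n = 8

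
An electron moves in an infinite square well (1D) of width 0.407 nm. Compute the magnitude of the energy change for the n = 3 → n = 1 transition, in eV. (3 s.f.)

|ΔE| = 18.2 eV

E_1 = h²/(8m_eL²) = 3.637×10^-19 J.
|ΔE| = |3² − 1²|·E_1 = 8·3.637×10^-19 J = 2.910×10^-18 J = 18.2 eV.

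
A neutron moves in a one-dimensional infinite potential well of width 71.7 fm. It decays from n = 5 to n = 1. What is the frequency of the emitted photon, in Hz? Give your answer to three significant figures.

E_1 = h²/(8m_nL²) = 6.373×10^-15 J and ΔE = (5² − 1²)E_1 = 1.530×10^-13 J.
f = ΔE/h = 1.530×10^-13/6.626×10^-34 = 2.31×10^20 Hz.

f = 2.31×10^20 Hz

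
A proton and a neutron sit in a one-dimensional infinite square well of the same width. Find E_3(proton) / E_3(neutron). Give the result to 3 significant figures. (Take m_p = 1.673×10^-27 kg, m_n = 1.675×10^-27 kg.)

E_n ∝ 1/m at fixed n and L, so the ratio is m_n/m_p = 1.675×10^-27/1.673×10^-27 = 1.00.

1.00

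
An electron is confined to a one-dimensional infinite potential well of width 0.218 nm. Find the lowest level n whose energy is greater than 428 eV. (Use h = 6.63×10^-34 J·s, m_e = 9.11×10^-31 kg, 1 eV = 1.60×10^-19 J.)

n = 8

E_1 = h²/(8m_eL²) = 1.269×10^-18 J = 7.931 eV.
Need n² > 428/7.931 = 53.97, i.e. n > 7.346.
The smallest integer satisfying this is n = 8.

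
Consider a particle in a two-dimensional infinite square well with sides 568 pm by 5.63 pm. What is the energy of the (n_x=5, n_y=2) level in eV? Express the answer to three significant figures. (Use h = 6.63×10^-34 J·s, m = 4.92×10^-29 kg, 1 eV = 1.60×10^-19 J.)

For a 2D rectangular well E = (h²/8m)·Σ n_i²/L_i² = (6.63×10^-34)²/(8·4.92×10^-29) · [5²/(568 pm)² + 2²/(5.63 pm)²].
Evaluating gives E = 1.410×10^-16 J = 881 eV.

E = 881 eV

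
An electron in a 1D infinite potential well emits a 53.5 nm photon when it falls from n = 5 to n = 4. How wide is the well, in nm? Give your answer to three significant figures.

The photon carries ΔE = hc/λ = 6.626×10^-34·2.998×10^8/5.35×10^-8 m = 3.713×10^-18 J.
Since ΔE = (5² − 4²)E_1, E_1 = 4.126×10^-19 J, and L = h/√(8m_eE_1) = 3.82×10^-10 m = 0.382 nm.

L = 0.382 nm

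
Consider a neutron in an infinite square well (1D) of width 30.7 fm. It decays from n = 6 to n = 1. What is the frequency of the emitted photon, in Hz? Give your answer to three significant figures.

E_1 = h²/(8m_nL²) = 3.476×10^-14 J and ΔE = (6² − 1²)E_1 = 1.217×10^-12 J.
f = ΔE/h = 1.217×10^-12/6.626×10^-34 = 1.84×10^21 Hz.

f = 1.84×10^21 Hz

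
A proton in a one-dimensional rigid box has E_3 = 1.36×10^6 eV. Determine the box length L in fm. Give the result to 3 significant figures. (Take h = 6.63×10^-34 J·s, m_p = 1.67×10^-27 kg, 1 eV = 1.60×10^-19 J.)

L = 36.9 fm

From E_n = n²h²/(8m_pL²), L = n·h/√(8m_pE_n).
E_3 = 1.36×10^6 eV = 2.176×10^-13 J, so L = 3·6.63×10^-34/√(8·1.67×10^-27·2.176×10^-13) = 3.69×10^-14 m = 36.9 fm.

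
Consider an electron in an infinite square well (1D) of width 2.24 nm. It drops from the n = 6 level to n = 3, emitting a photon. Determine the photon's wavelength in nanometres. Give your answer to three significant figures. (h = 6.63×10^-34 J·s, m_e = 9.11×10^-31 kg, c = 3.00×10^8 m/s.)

E_1 = h²/(8m_eL²) = 1.202×10^-20 J, so ΔE = (6² − 3²)E_1 = 3.245×10^-19 J.
λ = hc/ΔE = (6.63×10^-34·3.00×10^8)/3.245×10^-19 = 6.13×10^-7 m = 613 nm.

λ = 613 nm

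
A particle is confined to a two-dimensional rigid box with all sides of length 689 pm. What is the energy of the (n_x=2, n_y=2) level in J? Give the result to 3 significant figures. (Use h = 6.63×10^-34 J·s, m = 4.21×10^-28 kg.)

E = 2.20×10^-21 J

For a 2D rectangular well E = (h²/8m)·Σ n_i²/L_i² = (6.63×10^-34)²/(8·4.21×10^-28) · [2²/(689 pm)² + 2²/(689 pm)²].
Evaluating gives E = 2.20×10^-21 J.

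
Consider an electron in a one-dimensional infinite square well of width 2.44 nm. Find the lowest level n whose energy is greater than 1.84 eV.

E_1 = h²/(8m_eL²) = 1.012×10^-20 J = 0.06317 eV.
Need n² > 1.84/0.06317 = 29.13, i.e. n > 5.397.
The smallest integer satisfying this is n = 6.

n = 6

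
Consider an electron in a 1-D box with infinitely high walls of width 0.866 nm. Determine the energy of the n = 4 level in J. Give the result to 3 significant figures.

E_4 = 1.29×10^-18 J

For an infinite well E_n = n²h²/(8m_eL²), so E_1 = h²/(8m_eL²) = (6.626×10^-34)²/(8·9.109×10^-31·(8.66×10^-10 m)²) = 8.034×10^-20 J.
Then E_4 = 4²·E_1 = 16·8.034×10^-20 J = 1.29×10^-18 J.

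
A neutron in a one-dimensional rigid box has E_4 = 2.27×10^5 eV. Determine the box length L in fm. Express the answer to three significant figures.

L = 120 fm

From E_n = n²h²/(8m_nL²), L = n·h/√(8m_nE_n).
E_4 = 2.27×10^5 eV = 3.637×10^-14 J, so L = 4·6.626×10^-34/√(8·1.675×10^-27·3.637×10^-14) = 1.20×10^-13 m = 120 fm.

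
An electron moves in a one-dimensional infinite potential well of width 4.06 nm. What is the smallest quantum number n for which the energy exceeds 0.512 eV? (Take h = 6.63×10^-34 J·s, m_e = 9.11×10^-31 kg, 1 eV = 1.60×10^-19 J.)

E_1 = h²/(8m_eL²) = 3.659×10^-21 J = 0.02287 eV.
Need n² > 0.512/0.02287 = 22.39, i.e. n > 4.732.
The smallest integer satisfying this is n = 5.

n = 5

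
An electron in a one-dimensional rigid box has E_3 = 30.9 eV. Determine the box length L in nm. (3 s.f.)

L = 0.331 nm

From E_n = n²h²/(8m_eL²), L = n·h/√(8m_eE_n).
E_3 = 30.9 eV = 4.950×10^-18 J, so L = 3·6.626×10^-34/√(8·9.109×10^-31·4.950×10^-18) = 3.31×10^-10 m = 0.331 nm.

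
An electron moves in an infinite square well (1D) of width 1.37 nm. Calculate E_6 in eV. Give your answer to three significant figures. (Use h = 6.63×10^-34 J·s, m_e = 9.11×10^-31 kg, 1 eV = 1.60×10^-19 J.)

For an infinite well E_n = n²h²/(8m_eL²), so E_1 = h²/(8m_eL²) = (6.63×10^-34)²/(8·9.11×10^-31·(1.37×10^-9 m)²) = 3.213×10^-20 J.
Then E_6 = 6²·E_1 = 36·3.213×10^-20 J = 1.157×10^-18 J.
Converting, E_6 = 1.157×10^-18 J / (1.60×10^-19 J/eV) = 7.23 eV.

E_6 = 7.23 eV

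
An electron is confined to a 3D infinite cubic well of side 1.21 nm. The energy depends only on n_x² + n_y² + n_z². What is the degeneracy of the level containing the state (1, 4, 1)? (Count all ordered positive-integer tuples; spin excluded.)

The level has n_x² + n_y² + n_z² = 18. The ordered positive-integer solutions are (1, 1, 4), (1, 4, 1), (4, 1, 1).
That gives 3 states.

degeneracy = 3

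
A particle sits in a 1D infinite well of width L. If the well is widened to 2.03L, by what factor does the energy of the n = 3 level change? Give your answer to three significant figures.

0.243

E_n ∝ 1/L², so the energy scales by 1/2.03² = 0.243.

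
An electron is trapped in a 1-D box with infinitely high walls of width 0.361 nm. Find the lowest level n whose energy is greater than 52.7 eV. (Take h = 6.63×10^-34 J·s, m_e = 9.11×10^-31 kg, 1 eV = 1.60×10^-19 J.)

E_1 = h²/(8m_eL²) = 4.628×10^-19 J = 2.893 eV.
Need n² > 52.7/2.893 = 18.22, i.e. n > 4.268.
The smallest integer satisfying this is n = 5.

n = 5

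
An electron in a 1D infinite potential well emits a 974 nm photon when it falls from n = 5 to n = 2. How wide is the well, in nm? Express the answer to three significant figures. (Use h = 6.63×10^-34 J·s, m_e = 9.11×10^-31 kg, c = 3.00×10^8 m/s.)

The photon carries ΔE = hc/λ = 6.63×10^-34·3.00×10^8/9.74×10^-7 m = 2.042×10^-19 J.
Since ΔE = (5² − 2²)E_1, E_1 = 9.724×10^-21 J, and L = h/√(8m_eE_1) = 2.49×10^-9 m = 2.49 nm.

L = 2.49 nm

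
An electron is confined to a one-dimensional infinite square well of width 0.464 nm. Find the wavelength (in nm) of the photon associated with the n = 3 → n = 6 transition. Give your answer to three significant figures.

λ = 26.3 nm

E_1 = h²/(8m_eL²) = 2.798×10^-19 J, so ΔE = (6² − 3²)E_1 = 7.555×10^-18 J.
λ = hc/ΔE = (6.626×10^-34·2.998×10^8)/7.555×10^-18 = 2.63×10^-8 m = 26.3 nm.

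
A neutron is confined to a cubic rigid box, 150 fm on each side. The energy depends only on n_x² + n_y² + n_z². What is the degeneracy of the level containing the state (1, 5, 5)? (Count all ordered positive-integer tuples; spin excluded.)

The level has n_x² + n_y² + n_z² = 51. The ordered positive-integer solutions are (1, 1, 7), (1, 5, 5), (1, 7, 1), (5, 1, 5), (5, 5, 1), (7, 1, 1).
That gives 6 states.

degeneracy = 6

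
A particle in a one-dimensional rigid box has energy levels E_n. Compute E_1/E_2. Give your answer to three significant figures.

0.250

E_n ∝ n², so E_1/E_2 = 1²/2² = 1/4 = 0.250.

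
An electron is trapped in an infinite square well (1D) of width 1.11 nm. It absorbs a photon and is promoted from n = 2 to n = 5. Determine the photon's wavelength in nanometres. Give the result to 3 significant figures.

E_1 = h²/(8m_eL²) = 4.890×10^-20 J, so ΔE = (5² − 2²)E_1 = 1.027×10^-18 J.
λ = hc/ΔE = (6.626×10^-34·2.998×10^8)/1.027×10^-18 = 1.93×10^-7 m = 193 nm.

λ = 193 nm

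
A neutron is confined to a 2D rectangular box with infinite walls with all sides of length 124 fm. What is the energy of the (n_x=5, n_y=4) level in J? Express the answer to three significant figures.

E = 8.74×10^-14 J

For a 2D rectangular well E = (h²/8m_n)·Σ n_i²/L_i² = (6.626×10^-34)²/(8·1.675×10^-27) · [5²/(124 fm)² + 4²/(124 fm)²].
Evaluating gives E = 8.74×10^-14 J.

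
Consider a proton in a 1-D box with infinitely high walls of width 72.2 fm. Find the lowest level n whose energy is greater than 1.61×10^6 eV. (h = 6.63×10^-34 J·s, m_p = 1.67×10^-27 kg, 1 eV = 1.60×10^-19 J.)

E_1 = h²/(8m_pL²) = 6.312×10^-15 J = 3.945×10^4 eV.
Need n² > 1.61×10^6/3.945×10^4 = 40.81, i.e. n > 6.388.
The smallest integer satisfying this is n = 7.

n = 7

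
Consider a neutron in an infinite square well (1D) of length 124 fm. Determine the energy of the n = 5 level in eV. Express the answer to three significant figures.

For an infinite well E_n = n²h²/(8m_nL²), so E_1 = h²/(8m_nL²) = (6.626×10^-34)²/(8·1.675×10^-27·(1.24×10^-13 m)²) = 2.131×10^-15 J.
Then E_5 = 5²·E_1 = 25·2.131×10^-15 J = 5.328×10^-14 J.
Converting, E_5 = 5.328×10^-14 J / (1.602×10^-19 J/eV) = 3.33×10^5 eV.

E_5 = 3.33×10^5 eV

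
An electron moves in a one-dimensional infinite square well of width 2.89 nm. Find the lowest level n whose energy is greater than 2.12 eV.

n = 7

E_1 = h²/(8m_eL²) = 7.214×10^-21 J = 0.04503 eV.
Need n² > 2.12/0.04503 = 47.08, i.e. n > 6.861.
The smallest integer satisfying this is n = 7.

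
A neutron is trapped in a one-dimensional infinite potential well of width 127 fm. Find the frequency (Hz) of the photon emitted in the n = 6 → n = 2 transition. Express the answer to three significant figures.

E_1 = h²/(8m_nL²) = 2.031×10^-15 J and ΔE = (6² − 2²)E_1 = 6.499×10^-14 J.
f = ΔE/h = 6.499×10^-14/6.626×10^-34 = 9.81×10^19 Hz.

f = 9.81×10^19 Hz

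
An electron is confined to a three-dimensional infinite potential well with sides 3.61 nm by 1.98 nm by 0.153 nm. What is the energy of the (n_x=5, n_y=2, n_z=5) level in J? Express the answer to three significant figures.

E = 6.45×10^-17 J

For a 3D rectangular well E = (h²/8m_e)·Σ n_i²/L_i² = (6.626×10^-34)²/(8·9.109×10^-31) · [5²/(3.61 nm)² + 2²/(1.98 nm)² + 5²/(0.153 nm)²].
Evaluating gives E = 6.45×10^-17 J.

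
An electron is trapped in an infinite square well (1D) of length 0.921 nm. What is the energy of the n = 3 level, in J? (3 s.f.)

E_3 = 6.39×10^-19 J

For an infinite well E_n = n²h²/(8m_eL²), so E_1 = h²/(8m_eL²) = (6.626×10^-34)²/(8·9.109×10^-31·(9.21×10^-10 m)²) = 7.103×10^-20 J.
Then E_3 = 3²·E_1 = 9·7.103×10^-20 J = 6.39×10^-19 J.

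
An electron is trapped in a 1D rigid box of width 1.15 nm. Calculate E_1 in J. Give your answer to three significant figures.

E_1 = 4.56×10^-20 J

For an infinite well E_n = n²h²/(8m_eL²), so E_1 = h²/(8m_eL²) = (6.626×10^-34)²/(8·9.109×10^-31·(1.15×10^-9 m)²) = 4.556×10^-20 J.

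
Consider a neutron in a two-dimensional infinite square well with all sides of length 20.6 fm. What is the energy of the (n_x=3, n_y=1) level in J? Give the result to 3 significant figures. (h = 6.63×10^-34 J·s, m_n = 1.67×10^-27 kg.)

For a 2D rectangular well E = (h²/8m_n)·Σ n_i²/L_i² = (6.63×10^-34)²/(8·1.67×10^-27) · [3²/(20.6 fm)² + 1²/(20.6 fm)²].
Evaluating gives E = 7.75×10^-13 J.

E = 7.75×10^-13 J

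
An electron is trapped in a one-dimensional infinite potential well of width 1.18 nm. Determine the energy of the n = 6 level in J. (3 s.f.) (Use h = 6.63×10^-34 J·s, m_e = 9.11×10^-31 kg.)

E_6 = 1.56×10^-18 J

For an infinite well E_n = n²h²/(8m_eL²), so E_1 = h²/(8m_eL²) = (6.63×10^-34)²/(8·9.11×10^-31·(1.18×10^-9 m)²) = 4.332×10^-20 J.
Then E_6 = 6²·E_1 = 36·4.332×10^-20 J = 1.56×10^-18 J.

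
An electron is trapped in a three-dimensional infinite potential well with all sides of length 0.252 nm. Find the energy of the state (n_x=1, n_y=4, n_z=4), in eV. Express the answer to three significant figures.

For a 3D rectangular well E = (h²/8m_e)·Σ n_i²/L_i² = (6.626×10^-34)²/(8·9.109×10^-31) · [1²/(0.252 nm)² + 4²/(0.252 nm)² + 4²/(0.252 nm)²].
Evaluating gives E = 3.131×10^-17 J = 195 eV.

E = 195 eV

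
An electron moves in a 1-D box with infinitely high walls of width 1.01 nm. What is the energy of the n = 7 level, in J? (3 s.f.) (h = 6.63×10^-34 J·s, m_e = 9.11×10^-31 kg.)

For an infinite well E_n = n²h²/(8m_eL²), so E_1 = h²/(8m_eL²) = (6.63×10^-34)²/(8·9.11×10^-31·(1.01×10^-9 m)²) = 5.913×10^-20 J.
Then E_7 = 7²·E_1 = 49·5.913×10^-20 J = 2.90×10^-18 J.

E_7 = 2.90×10^-18 J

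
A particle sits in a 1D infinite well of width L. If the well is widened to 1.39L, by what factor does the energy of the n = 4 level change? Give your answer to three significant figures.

E_n ∝ 1/L², so the energy scales by 1/1.39² = 0.518.

0.518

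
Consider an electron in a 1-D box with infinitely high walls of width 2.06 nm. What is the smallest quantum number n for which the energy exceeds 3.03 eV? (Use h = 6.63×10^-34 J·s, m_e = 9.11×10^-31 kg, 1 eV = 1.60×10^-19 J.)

n = 6

E_1 = h²/(8m_eL²) = 1.421×10^-20 J = 0.08881 eV.
Need n² > 3.03/0.08881 = 34.12, i.e. n > 5.841.
The smallest integer satisfying this is n = 6.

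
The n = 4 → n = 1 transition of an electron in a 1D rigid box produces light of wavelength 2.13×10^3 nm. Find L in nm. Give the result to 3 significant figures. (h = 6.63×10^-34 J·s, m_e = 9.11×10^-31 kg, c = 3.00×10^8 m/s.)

The photon carries ΔE = hc/λ = 6.63×10^-34·3.00×10^8/2.13×10^-6 m = 9.338×10^-20 J.
Since ΔE = (4² − 1²)E_1, E_1 = 6.225×10^-21 J, and L = h/√(8m_eE_1) = 3.11×10^-9 m = 3.11 nm.

L = 3.11 nm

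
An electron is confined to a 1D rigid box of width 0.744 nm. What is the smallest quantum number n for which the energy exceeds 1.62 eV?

E_1 = h²/(8m_eL²) = 1.088×10^-19 J = 0.6792 eV.
Need n² > 1.62/0.6792 = 2.385, i.e. n > 1.544.
The smallest integer satisfying this is n = 2.

n = 2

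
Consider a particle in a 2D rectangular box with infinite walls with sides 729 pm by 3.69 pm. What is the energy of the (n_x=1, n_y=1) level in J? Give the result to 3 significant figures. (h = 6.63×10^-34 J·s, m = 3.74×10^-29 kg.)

E = 1.08×10^-16 J

For a 2D rectangular well E = (h²/8m)·Σ n_i²/L_i² = (6.63×10^-34)²/(8·3.74×10^-29) · [1²/(729 pm)² + 1²/(3.69 pm)²].
Evaluating gives E = 1.08×10^-16 J.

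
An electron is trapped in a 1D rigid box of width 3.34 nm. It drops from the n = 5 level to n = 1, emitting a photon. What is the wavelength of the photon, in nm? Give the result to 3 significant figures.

λ = 1.53×10^3 nm

E_1 = h²/(8m_eL²) = 5.401×10^-21 J, so ΔE = (5² − 1²)E_1 = 1.296×10^-19 J.
λ = hc/ΔE = (6.626×10^-34·2.998×10^8)/1.296×10^-19 = 1.53×10^-6 m = 1.53×10^3 nm.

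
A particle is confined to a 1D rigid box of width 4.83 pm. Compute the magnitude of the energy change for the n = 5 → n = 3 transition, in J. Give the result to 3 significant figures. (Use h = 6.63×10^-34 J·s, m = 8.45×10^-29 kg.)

|ΔE| = 4.46×10^-16 J

E_1 = h²/(8mL²) = 2.787×10^-17 J.
|ΔE| = |5² − 3²|·E_1 = 16·2.787×10^-17 J = 4.46×10^-16 J.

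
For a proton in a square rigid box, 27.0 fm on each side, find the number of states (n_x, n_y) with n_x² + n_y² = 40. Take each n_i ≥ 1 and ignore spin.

degeneracy = 2

The level has n_x² + n_y² = 40. The ordered positive-integer solutions are (2, 6), (6, 2).
That gives 2 states.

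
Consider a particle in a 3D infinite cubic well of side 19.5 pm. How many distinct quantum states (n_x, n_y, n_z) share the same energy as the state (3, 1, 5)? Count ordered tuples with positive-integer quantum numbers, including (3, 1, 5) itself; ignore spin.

The level has n_x² + n_y² + n_z² = 35. The ordered positive-integer solutions are (1, 3, 5), (1, 5, 3), (3, 1, 5), (3, 5, 1), (5, 1, 3), (5, 3, 1).
That gives 6 states.

degeneracy = 6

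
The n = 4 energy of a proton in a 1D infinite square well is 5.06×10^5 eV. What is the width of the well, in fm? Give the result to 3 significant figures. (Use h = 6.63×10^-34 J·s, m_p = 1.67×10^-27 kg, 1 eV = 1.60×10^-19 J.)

From E_n = n²h²/(8m_pL²), L = n·h/√(8m_pE_n).
E_4 = 5.06×10^5 eV = 8.096×10^-14 J, so L = 4·6.63×10^-34/√(8·1.67×10^-27·8.096×10^-14) = 8.06×10^-14 m = 80.6 fm.

L = 80.6 fm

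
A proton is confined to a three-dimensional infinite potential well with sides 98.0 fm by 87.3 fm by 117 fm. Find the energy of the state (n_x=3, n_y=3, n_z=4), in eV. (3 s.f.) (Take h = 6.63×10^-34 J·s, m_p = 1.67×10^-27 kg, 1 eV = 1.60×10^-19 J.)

E = 6.76×10^5 eV

For a 3D rectangular well E = (h²/8m_p)·Σ n_i²/L_i² = (6.63×10^-34)²/(8·1.67×10^-27) · [3²/(98.0 fm)² + 3²/(87.3 fm)² + 4²/(117 fm)²].
Evaluating gives E = 1.081×10^-13 J = 6.76×10^5 eV.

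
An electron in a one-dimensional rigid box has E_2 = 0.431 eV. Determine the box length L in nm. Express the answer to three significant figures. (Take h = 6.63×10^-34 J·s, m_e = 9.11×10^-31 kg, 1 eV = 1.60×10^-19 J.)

L = 1.87 nm

From E_n = n²h²/(8m_eL²), L = n·h/√(8m_eE_n).
E_2 = 0.431 eV = 6.896×10^-20 J, so L = 2·6.63×10^-34/√(8·9.11×10^-31·6.896×10^-20) = 1.87×10^-9 m = 1.87 nm.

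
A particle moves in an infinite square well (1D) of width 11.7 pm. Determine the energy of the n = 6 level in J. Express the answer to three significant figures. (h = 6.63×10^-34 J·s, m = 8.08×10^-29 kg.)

For an infinite well E_n = n²h²/(8mL²), so E_1 = h²/(8mL²) = (6.63×10^-34)²/(8·8.08×10^-29·(1.17×10^-11 m)²) = 4.968×10^-18 J.
Then E_6 = 6²·E_1 = 36·4.968×10^-18 J = 1.79×10^-16 J.

E_6 = 1.79×10^-16 J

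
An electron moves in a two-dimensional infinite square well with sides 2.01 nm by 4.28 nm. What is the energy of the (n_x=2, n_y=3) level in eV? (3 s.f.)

E = 0.557 eV

For a 2D rectangular well E = (h²/8m_e)·Σ n_i²/L_i² = (6.626×10^-34)²/(8·9.109×10^-31) · [2²/(2.01 nm)² + 3²/(4.28 nm)²].
Evaluating gives E = 8.925×10^-20 J = 0.557 eV.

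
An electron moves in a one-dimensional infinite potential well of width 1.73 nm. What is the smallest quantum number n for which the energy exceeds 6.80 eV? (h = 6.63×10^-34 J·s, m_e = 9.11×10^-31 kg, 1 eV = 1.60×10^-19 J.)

n = 8

E_1 = h²/(8m_eL²) = 2.015×10^-20 J = 0.1259 eV.
Need n² > 6.80/0.1259 = 54.01, i.e. n > 7.349.
The smallest integer satisfying this is n = 8.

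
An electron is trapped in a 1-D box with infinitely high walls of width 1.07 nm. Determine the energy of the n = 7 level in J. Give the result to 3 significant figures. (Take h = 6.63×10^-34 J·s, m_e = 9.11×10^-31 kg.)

For an infinite well E_n = n²h²/(8m_eL²), so E_1 = h²/(8m_eL²) = (6.63×10^-34)²/(8·9.11×10^-31·(1.07×10^-9 m)²) = 5.268×10^-20 J.
Then E_7 = 7²·E_1 = 49·5.268×10^-20 J = 2.58×10^-18 J.

E_7 = 2.58×10^-18 J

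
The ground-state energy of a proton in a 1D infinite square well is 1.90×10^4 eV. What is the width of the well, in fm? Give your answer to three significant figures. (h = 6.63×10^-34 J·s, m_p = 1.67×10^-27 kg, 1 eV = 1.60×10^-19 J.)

From E_n = n²h²/(8m_pL²), L = n·h/√(8m_pE_n).
E_1 = 1.90×10^4 eV = 3.040×10^-15 J, so L = 1·6.63×10^-34/√(8·1.67×10^-27·3.040×10^-15) = 1.04×10^-13 m = 104 fm.

L = 104 fm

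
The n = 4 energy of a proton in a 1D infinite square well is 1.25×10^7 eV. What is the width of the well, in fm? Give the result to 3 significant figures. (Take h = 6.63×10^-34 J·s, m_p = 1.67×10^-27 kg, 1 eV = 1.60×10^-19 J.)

L = 16.2 fm

From E_n = n²h²/(8m_pL²), L = n·h/√(8m_pE_n).
E_4 = 1.25×10^7 eV = 2.000×10^-12 J, so L = 4·6.63×10^-34/√(8·1.67×10^-27·2.000×10^-12) = 1.62×10^-14 m = 16.2 fm.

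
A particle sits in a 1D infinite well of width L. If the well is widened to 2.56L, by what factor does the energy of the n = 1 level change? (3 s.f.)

0.153

E_n ∝ 1/L², so the energy scales by 1/2.56² = 0.153.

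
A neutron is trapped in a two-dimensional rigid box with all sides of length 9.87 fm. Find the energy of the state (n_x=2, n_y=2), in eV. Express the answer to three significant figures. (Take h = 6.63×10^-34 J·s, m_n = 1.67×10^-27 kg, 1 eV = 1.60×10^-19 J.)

E = 1.69×10^7 eV

For a 2D rectangular well E = (h²/8m_n)·Σ n_i²/L_i² = (6.63×10^-34)²/(8·1.67×10^-27) · [2²/(9.87 fm)² + 2²/(9.87 fm)²].
Evaluating gives E = 2.702×10^-12 J = 1.69×10^7 eV.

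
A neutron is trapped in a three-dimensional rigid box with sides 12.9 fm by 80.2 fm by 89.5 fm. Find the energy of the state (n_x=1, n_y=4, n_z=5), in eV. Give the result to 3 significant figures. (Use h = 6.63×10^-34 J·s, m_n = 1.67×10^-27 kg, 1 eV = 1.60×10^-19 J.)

For a 3D rectangular well E = (h²/8m_n)·Σ n_i²/L_i² = (6.63×10^-34)²/(8·1.67×10^-27) · [1²/(12.9 fm)² + 4²/(80.2 fm)² + 5²/(89.5 fm)²].
Evaluating gives E = 3.822×10^-13 J = 2.39×10^6 eV.

E = 2.39×10^6 eV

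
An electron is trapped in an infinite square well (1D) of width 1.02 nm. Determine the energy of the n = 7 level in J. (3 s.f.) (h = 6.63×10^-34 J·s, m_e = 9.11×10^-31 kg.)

E_7 = 2.84×10^-18 J

For an infinite well E_n = n²h²/(8m_eL²), so E_1 = h²/(8m_eL²) = (6.63×10^-34)²/(8·9.11×10^-31·(1.02×10^-9 m)²) = 5.797×10^-20 J.
Then E_7 = 7²·E_1 = 49·5.797×10^-20 J = 2.84×10^-18 J.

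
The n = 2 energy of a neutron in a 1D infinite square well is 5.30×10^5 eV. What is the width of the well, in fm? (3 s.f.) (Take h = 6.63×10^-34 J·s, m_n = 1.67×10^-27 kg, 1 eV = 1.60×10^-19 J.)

From E_n = n²h²/(8m_nL²), L = n·h/√(8m_nE_n).
E_2 = 5.30×10^5 eV = 8.480×10^-14 J, so L = 2·6.63×10^-34/√(8·1.67×10^-27·8.480×10^-14) = 3.94×10^-14 m = 39.4 fm.

L = 39.4 fm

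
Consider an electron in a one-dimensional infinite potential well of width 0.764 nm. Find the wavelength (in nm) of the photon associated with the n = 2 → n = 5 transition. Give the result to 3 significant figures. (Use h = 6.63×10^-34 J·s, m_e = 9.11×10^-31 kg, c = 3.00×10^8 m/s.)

λ = 91.7 nm

E_1 = h²/(8m_eL²) = 1.033×10^-19 J, so ΔE = (5² − 2²)E_1 = 2.169×10^-18 J.
λ = hc/ΔE = (6.63×10^-34·3.00×10^8)/2.169×10^-18 = 9.17×10^-8 m = 91.7 nm.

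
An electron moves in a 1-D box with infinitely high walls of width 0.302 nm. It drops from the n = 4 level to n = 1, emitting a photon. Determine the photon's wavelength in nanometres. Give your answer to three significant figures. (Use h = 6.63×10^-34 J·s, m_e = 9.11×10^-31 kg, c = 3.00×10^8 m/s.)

E_1 = h²/(8m_eL²) = 6.613×10^-19 J, so ΔE = (4² − 1²)E_1 = 9.920×10^-18 J.
λ = hc/ΔE = (6.63×10^-34·3.00×10^8)/9.920×10^-18 = 2.01×10^-8 m = 20.1 nm.

λ = 20.1 nm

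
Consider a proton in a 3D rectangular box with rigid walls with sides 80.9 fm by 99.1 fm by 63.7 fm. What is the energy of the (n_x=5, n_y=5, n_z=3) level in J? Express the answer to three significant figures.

E = 2.82×10^-13 J

For a 3D rectangular well E = (h²/8m_p)·Σ n_i²/L_i² = (6.626×10^-34)²/(8·1.673×10^-27) · [5²/(80.9 fm)² + 5²/(99.1 fm)² + 3²/(63.7 fm)²].
Evaluating gives E = 2.82×10^-13 J.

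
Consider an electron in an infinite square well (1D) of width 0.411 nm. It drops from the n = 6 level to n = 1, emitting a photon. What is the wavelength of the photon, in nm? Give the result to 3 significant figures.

λ = 15.9 nm

E_1 = h²/(8m_eL²) = 3.567×10^-19 J, so ΔE = (6² − 1²)E_1 = 1.248×10^-17 J.
λ = hc/ΔE = (6.626×10^-34·2.998×10^8)/1.248×10^-17 = 1.59×10^-8 m = 15.9 nm.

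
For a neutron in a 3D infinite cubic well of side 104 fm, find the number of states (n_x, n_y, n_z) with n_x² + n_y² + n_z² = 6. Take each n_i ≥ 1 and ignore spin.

degeneracy = 3

The level has n_x² + n_y² + n_z² = 6. The ordered positive-integer solutions are (1, 1, 2), (1, 2, 1), (2, 1, 1).
That gives 3 states.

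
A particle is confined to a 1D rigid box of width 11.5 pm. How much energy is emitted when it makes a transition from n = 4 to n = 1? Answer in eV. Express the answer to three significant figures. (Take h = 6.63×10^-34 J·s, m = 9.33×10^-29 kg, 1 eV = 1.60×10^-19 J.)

|ΔE| = 417 eV

E_1 = h²/(8mL²) = 4.453×10^-18 J.
|ΔE| = |4² − 1²|·E_1 = 15·4.453×10^-18 J = 6.679×10^-17 J = 417 eV.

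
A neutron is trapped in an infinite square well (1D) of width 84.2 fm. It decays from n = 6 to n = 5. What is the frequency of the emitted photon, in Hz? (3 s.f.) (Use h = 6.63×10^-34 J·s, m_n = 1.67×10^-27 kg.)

f = 7.70×10^19 Hz

E_1 = h²/(8m_nL²) = 4.641×10^-15 J and ΔE = (6² − 5²)E_1 = 5.105×10^-14 J.
f = ΔE/h = 5.105×10^-14/6.63×10^-34 = 7.70×10^19 Hz.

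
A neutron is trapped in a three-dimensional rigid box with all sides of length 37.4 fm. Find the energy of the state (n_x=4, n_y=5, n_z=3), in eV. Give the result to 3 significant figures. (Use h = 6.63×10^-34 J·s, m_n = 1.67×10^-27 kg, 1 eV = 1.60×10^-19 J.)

For a 3D rectangular well E = (h²/8m_n)·Σ n_i²/L_i² = (6.63×10^-34)²/(8·1.67×10^-27) · [4²/(37.4 fm)² + 5²/(37.4 fm)² + 3²/(37.4 fm)²].
Evaluating gives E = 1.176×10^-12 J = 7.35×10^6 eV.

E = 7.35×10^6 eV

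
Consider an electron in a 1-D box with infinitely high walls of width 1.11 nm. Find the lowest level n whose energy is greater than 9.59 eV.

n = 6

E_1 = h²/(8m_eL²) = 4.890×10^-20 J = 0.3052 eV.
Need n² > 9.59/0.3052 = 31.42, i.e. n > 5.605.
The smallest integer satisfying this is n = 6.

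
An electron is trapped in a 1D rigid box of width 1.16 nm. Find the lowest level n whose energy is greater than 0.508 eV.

n = 2

E_1 = h²/(8m_eL²) = 4.477×10^-20 J = 0.2795 eV.
Need n² > 0.508/0.2795 = 1.818, i.e. n > 1.348.
The smallest integer satisfying this is n = 2.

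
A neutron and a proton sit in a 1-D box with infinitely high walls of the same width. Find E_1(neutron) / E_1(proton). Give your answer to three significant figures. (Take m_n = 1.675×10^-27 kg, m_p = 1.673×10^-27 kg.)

E_n ∝ 1/m at fixed n and L, so the ratio is m_p/m_n = 1.673×10^-27/1.675×10^-27 = 0.999.

0.999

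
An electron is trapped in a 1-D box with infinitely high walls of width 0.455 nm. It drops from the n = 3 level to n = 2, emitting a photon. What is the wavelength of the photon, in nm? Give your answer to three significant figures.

λ = 137 nm

E_1 = h²/(8m_eL²) = 2.910×10^-19 J, so ΔE = (3² − 2²)E_1 = 1.455×10^-18 J.
λ = hc/ΔE = (6.626×10^-34·2.998×10^8)/1.455×10^-18 = 1.37×10^-7 m = 137 nm.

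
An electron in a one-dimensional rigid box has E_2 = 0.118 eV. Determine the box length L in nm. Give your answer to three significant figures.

From E_n = n²h²/(8m_eL²), L = n·h/√(8m_eE_n).
E_2 = 0.118 eV = 1.890×10^-20 J, so L = 2·6.626×10^-34/√(8·9.109×10^-31·1.890×10^-20) = 3.57×10^-9 m = 3.57 nm.

L = 3.57 nm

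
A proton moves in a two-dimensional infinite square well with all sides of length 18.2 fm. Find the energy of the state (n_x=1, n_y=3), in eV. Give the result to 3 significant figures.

For a 2D rectangular well E = (h²/8m_p)·Σ n_i²/L_i² = (6.626×10^-34)²/(8·1.673×10^-27) · [1²/(18.2 fm)² + 3²/(18.2 fm)²].
Evaluating gives E = 9.903×10^-13 J = 6.18×10^6 eV.

E = 6.18×10^6 eV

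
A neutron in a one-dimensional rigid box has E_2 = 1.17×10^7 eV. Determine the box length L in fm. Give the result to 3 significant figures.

L = 8.36 fm

From E_n = n²h²/(8m_nL²), L = n·h/√(8m_nE_n).
E_2 = 1.17×10^7 eV = 1.874×10^-12 J, so L = 2·6.626×10^-34/√(8·1.675×10^-27·1.874×10^-12) = 8.36×10^-15 m = 8.36 fm.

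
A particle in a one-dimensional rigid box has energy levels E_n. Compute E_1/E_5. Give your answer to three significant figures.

0.0400

E_n ∝ n², so E_1/E_5 = 1²/5² = 1/25 = 0.0400.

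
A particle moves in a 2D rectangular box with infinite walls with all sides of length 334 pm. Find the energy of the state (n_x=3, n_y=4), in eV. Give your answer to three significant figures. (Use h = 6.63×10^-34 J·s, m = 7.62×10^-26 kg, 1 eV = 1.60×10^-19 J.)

E = 0.00101 eV

For a 2D rectangular well E = (h²/8m)·Σ n_i²/L_i² = (6.63×10^-34)²/(8·7.62×10^-26) · [3²/(334 pm)² + 4²/(334 pm)²].
Evaluating gives E = 1.616×10^-22 J = 0.00101 eV.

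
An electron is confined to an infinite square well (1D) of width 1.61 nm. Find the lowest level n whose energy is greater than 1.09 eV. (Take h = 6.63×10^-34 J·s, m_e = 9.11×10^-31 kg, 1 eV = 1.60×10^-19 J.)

E_1 = h²/(8m_eL²) = 2.327×10^-20 J = 0.1454 eV.
Need n² > 1.09/0.1454 = 7.497, i.e. n > 2.738.
The smallest integer satisfying this is n = 3.

n = 3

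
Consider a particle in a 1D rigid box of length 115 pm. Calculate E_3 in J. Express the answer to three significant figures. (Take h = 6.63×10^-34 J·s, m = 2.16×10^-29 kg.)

E_3 = 1.73×10^-18 J

For an infinite well E_n = n²h²/(8mL²), so E_1 = h²/(8mL²) = (6.63×10^-34)²/(8·2.16×10^-29·(1.15×10^-10 m)²) = 1.923×10^-19 J.
Then E_3 = 3²·E_1 = 9·1.923×10^-19 J = 1.73×10^-18 J.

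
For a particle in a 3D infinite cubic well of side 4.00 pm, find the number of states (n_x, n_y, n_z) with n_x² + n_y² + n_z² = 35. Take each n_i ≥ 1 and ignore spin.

The level has n_x² + n_y² + n_z² = 35. The ordered positive-integer solutions are (1, 3, 5), (1, 5, 3), (3, 1, 5), (3, 5, 1), (5, 1, 3), (5, 3, 1).
That gives 6 states.

degeneracy = 6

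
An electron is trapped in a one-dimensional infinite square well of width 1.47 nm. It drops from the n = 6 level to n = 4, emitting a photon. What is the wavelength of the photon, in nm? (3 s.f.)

λ = 356 nm

E_1 = h²/(8m_eL²) = 2.788×10^-20 J, so ΔE = (6² − 4²)E_1 = 5.576×10^-19 J.
λ = hc/ΔE = (6.626×10^-34·2.998×10^8)/5.576×10^-19 = 3.56×10^-7 m = 356 nm.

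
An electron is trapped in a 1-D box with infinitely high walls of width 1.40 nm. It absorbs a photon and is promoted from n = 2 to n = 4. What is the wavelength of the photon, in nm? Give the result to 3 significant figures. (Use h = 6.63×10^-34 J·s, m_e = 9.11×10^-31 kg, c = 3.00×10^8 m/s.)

E_1 = h²/(8m_eL²) = 3.077×10^-20 J, so ΔE = (4² − 2²)E_1 = 3.692×10^-19 J.
λ = hc/ΔE = (6.63×10^-34·3.00×10^8)/3.692×10^-19 = 5.39×10^-7 m = 539 nm.

λ = 539 nm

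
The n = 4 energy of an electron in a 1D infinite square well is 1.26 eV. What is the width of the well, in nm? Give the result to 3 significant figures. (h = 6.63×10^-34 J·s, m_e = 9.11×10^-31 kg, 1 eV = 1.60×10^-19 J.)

From E_n = n²h²/(8m_eL²), L = n·h/√(8m_eE_n).
E_4 = 1.26 eV = 2.016×10^-19 J, so L = 4·6.63×10^-34/√(8·9.11×10^-31·2.016×10^-19) = 2.19×10^-9 m = 2.19 nm.

L = 2.19 nm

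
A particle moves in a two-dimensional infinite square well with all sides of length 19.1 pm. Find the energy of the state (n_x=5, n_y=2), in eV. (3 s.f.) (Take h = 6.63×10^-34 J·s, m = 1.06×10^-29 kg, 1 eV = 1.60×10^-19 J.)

E = 2.58×10^3 eV

For a 2D rectangular well E = (h²/8m)·Σ n_i²/L_i² = (6.63×10^-34)²/(8·1.06×10^-29) · [5²/(19.1 pm)² + 2²/(19.1 pm)²].
Evaluating gives E = 4.121×10^-16 J = 2.58×10^3 eV.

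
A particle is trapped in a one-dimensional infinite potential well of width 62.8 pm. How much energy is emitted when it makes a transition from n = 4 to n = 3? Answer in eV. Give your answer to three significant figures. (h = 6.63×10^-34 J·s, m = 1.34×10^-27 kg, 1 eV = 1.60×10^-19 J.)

|ΔE| = 0.455 eV

E_1 = h²/(8mL²) = 1.040×10^-20 J.
|ΔE| = |4² − 3²|·E_1 = 7·1.040×10^-20 J = 7.280×10^-20 J = 0.455 eV.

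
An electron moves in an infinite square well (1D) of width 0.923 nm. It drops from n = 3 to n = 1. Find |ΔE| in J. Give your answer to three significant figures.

E_1 = h²/(8m_eL²) = 7.072×10^-20 J.
|ΔE| = |3² − 1²|·E_1 = 8·7.072×10^-20 J = 5.66×10^-19 J.

|ΔE| = 5.66×10^-19 J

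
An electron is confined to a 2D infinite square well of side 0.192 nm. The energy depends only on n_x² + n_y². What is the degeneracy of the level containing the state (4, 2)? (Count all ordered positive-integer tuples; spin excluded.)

degeneracy = 2

The level has n_x² + n_y² = 20. The ordered positive-integer solutions are (2, 4), (4, 2).
That gives 2 states.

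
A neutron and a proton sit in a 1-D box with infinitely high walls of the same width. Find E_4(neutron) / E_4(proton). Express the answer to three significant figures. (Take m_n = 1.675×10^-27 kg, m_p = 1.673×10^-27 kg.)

E_n ∝ 1/m at fixed n and L, so the ratio is m_p/m_n = 1.673×10^-27/1.675×10^-27 = 0.999.

0.999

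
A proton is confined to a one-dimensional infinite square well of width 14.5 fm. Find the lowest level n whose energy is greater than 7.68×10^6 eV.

E_1 = h²/(8m_pL²) = 1.560×10^-13 J = 9.738×10^5 eV.
Need n² > 7.68×10^6/9.738×10^5 = 7.887, i.e. n > 2.808.
The smallest integer satisfying this is n = 3.

n = 3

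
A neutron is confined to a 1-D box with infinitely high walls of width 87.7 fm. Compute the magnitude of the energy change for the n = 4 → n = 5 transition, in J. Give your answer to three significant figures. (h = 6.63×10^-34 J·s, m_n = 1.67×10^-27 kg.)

|ΔE| = 3.85×10^-14 J

E_1 = h²/(8m_nL²) = 4.278×10^-15 J.
|ΔE| = |4² − 5²|·E_1 = 9·4.278×10^-15 J = 3.85×10^-14 J.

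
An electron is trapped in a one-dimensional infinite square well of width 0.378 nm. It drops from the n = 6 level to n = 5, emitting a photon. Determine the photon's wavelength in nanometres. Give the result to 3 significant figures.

E_1 = h²/(8m_eL²) = 4.217×10^-19 J, so ΔE = (6² − 5²)E_1 = 4.639×10^-18 J.
λ = hc/ΔE = (6.626×10^-34·2.998×10^8)/4.639×10^-18 = 4.28×10^-8 m = 42.8 nm.

λ = 42.8 nm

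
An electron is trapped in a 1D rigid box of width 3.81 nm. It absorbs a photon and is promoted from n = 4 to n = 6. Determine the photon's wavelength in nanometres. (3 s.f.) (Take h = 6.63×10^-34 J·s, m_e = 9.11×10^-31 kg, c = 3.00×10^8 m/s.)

λ = 2.39×10^3 nm

E_1 = h²/(8m_eL²) = 4.155×10^-21 J, so ΔE = (6² − 4²)E_1 = 8.310×10^-20 J.
λ = hc/ΔE = (6.63×10^-34·3.00×10^8)/8.310×10^-20 = 2.39×10^-6 m = 2.39×10^3 nm.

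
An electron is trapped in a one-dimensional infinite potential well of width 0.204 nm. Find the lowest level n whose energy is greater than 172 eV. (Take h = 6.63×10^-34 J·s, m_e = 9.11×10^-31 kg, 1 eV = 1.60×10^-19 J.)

E_1 = h²/(8m_eL²) = 1.449×10^-18 J = 9.056 eV.
Need n² > 172/9.056 = 18.99, i.e. n > 4.358.
The smallest integer satisfying this is n = 5.

n = 5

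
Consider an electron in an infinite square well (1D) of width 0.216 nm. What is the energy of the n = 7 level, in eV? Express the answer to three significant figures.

E_7 = 395 eV

For an infinite well E_n = n²h²/(8m_eL²), so E_1 = h²/(8m_eL²) = (6.626×10^-34)²/(8·9.109×10^-31·(2.16×10^-10 m)²) = 1.291×10^-18 J.
Then E_7 = 7²·E_1 = 49·1.291×10^-18 J = 6.326×10^-17 J.
Converting, E_7 = 6.326×10^-17 J / (1.602×10^-19 J/eV) = 395 eV.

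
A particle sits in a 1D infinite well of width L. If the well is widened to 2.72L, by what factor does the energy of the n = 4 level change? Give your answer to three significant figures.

E_n ∝ 1/L², so the energy scales by 1/2.72² = 0.135.

0.135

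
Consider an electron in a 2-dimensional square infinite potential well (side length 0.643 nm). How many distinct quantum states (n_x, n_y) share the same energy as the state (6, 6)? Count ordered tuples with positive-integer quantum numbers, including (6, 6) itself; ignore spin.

The level has n_x² + n_y² = 72. The ordered positive-integer solutions are (6, 6).
That gives 1 state.

degeneracy = 1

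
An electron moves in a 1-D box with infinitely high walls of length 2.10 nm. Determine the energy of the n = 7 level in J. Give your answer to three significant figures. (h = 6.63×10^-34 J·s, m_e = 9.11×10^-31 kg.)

E_7 = 6.70×10^-19 J

For an infinite well E_n = n²h²/(8m_eL²), so E_1 = h²/(8m_eL²) = (6.63×10^-34)²/(8·9.11×10^-31·(2.10×10^-9 m)²) = 1.368×10^-20 J.
Then E_7 = 7²·E_1 = 49·1.368×10^-20 J = 6.70×10^-19 J.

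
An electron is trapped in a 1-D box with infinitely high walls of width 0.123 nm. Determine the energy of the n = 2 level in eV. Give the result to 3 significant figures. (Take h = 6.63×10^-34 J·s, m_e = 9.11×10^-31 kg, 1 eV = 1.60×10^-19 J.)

E_2 = 99.7 eV

For an infinite well E_n = n²h²/(8m_eL²), so E_1 = h²/(8m_eL²) = (6.63×10^-34)²/(8·9.11×10^-31·(1.23×10^-10 m)²) = 3.987×10^-18 J.
Then E_2 = 2²·E_1 = 4·3.987×10^-18 J = 1.595×10^-17 J.
Converting, E_2 = 1.595×10^-17 J / (1.60×10^-19 J/eV) = 99.7 eV.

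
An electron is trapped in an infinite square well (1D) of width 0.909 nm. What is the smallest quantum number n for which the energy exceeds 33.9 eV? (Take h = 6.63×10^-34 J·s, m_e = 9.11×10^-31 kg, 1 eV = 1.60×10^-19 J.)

E_1 = h²/(8m_eL²) = 7.299×10^-20 J = 0.4562 eV.
Need n² > 33.9/0.4562 = 74.31, i.e. n > 8.620.
The smallest integer satisfying this is n = 9.

n = 9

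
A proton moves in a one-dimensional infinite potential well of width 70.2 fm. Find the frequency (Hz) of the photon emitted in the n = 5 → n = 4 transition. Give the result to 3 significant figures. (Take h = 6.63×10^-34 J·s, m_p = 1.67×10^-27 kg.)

E_1 = h²/(8m_pL²) = 6.676×10^-15 J and ΔE = (5² − 4²)E_1 = 6.008×10^-14 J.
f = ΔE/h = 6.008×10^-14/6.63×10^-34 = 9.06×10^19 Hz.

f = 9.06×10^19 Hz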